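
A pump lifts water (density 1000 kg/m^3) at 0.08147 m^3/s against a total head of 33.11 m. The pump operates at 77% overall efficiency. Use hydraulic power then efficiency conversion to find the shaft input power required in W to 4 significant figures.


Approach: apply hydraulic power then efficiency conversion, P = rho*g*Q*H; P_in = P/eta.
Step 1 — hydraulic power (P = rho*g*Q*H):
  P = 1000 * 9.81 * 0.08147 * 33.11 = 26462.2 W
Step 2 — input power: P_in = P/eta = 26462.2 / 0.77 = 34370 W
Therefore the shaft input power required = 34370 W.


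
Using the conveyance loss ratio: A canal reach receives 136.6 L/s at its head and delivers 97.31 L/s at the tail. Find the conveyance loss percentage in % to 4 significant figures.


Approach: apply the conveyance loss ratio, loss% = ((Q_head - Q_tail)/Q_head)*100.
loss = ((136.6 - 97.31)/136.6)*100 = 28.76 %
Therefore the conveyance loss percentage = 28.76 %.


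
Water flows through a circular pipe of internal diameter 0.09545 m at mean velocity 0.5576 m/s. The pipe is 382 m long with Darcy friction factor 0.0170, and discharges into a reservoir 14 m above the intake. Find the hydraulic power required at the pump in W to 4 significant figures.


Approach: apply continuity + Darcy-Weisbach + hydraulic power, Q = A*v; hf = f*(L/D)*(v^2/(2g)); H = static + hf; P = rho*g*Q*H.
Step 1 — flow rate (continuity, Q = A*v):
  A = pi*(0.09545/2)^2 = 0.00715553 m^2
  Q = 0.00715553 * 0.5576 = 0.00398992 m^3/s
Step 2 — friction head loss (Darcy-Weisbach):
  hf = 0.0170 * (382/0.09545) * (0.5576^2 / (2*9.81))
  hf = 1.07816 m
Step 3 — total head: H = 14 + 1.07816 = 15.0782 m
Step 4 — hydraulic power (P = rho*g*Q*H):
  P = 1000 * 9.81 * 0.00398992 * 15.0782 = 590.2 W
Therefore the hydraulic power required at the pump = 590.2 W.


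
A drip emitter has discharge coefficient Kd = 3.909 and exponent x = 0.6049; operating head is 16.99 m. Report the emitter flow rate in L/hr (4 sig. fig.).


Approach: apply the emitter characteristic equation, q = Kd * h^x.
q = 3.909 * 16.99^0.6049 = 21.69 L/hr
Therefore the emitter flow rate = 21.69 L/hr.


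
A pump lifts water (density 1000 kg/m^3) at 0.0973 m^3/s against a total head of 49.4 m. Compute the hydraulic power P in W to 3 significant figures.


Approach: apply the hydraulic power relation, P = rho*g*Q*H.
P = 1000 * 9.81 * 0.0973 * 49.4 = 47200 W
Therefore the hydraulic power P = 47200 W.


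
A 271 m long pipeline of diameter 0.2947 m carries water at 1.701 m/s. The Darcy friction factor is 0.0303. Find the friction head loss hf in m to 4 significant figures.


Approach: apply the Darcy-Weisbach equation, hf = f*(L/D)*(v^2/(2g)).
hf = 0.0303 * (271/0.2947) * (1.701^2 / (2*9.81))
hf = 4.109 m
Therefore the friction head loss hf = 4.109 m.


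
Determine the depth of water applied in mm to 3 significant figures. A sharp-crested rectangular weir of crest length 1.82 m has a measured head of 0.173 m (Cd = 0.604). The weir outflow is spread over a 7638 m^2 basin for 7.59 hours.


Approach: apply the rectangular weir equation with a volume-to-depth conversion, Q = (2/3)*Cd*L*sqrt(2g)*H^1.5; d = Q*t/A * 1000.
Step 1 — weir discharge:
  Q = (2/3)*0.604*1.82*sqrt(2*9.81)*0.173^1.5 = 0.23358 m^3/s
Step 2 — volume: V = 0.23358 * 7.59*3600 = 6382.3 m^3
Step 3 — depth: d = V/A * 1000 = 6382.3/7638 * 1000 = 836 mm
Therefore the depth of water applied = 836 mm.


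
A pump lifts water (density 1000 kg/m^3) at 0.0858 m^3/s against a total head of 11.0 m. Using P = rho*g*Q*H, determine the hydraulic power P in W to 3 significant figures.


P = 1000 * 9.81 * 0.0858 * 11.0 = 9260 W
Therefore the hydraulic power P = 9260 W.


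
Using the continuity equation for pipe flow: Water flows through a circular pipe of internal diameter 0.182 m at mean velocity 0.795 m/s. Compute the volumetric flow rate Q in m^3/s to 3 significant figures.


Approach: apply the continuity equation for pipe flow, Q = A * v with A = pi*(D/2)^2.
A = pi*(0.182/2)^2 = 0.026016 m^2
Q = 0.026016 * 0.795 = 0.0207 m^3/s
Therefore the volumetric flow rate Q = 0.0207 m^3/s.


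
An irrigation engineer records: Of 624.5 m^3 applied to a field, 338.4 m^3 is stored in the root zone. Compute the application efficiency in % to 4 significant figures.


Approach: apply the application efficiency ratio, Ea = (stored/applied)*100.
Ea = (338.4/624.5)*100 = 54.19 %
Therefore the application efficiency = 54.19 %.


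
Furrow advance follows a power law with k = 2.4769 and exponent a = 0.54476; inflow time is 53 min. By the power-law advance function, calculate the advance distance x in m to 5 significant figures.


Approach: apply the power-law advance function, x = k*t^a.
x = 2.4769 * 53^0.54476 = 21.539 m
Therefore the advance distance x = 21.539 m.


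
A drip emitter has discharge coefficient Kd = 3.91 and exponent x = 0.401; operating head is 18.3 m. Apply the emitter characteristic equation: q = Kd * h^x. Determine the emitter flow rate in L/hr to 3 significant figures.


q = 3.91 * 18.3^0.401 = 12.5 L/hr
Therefore the emitter flow rate = 12.5 L/hr.


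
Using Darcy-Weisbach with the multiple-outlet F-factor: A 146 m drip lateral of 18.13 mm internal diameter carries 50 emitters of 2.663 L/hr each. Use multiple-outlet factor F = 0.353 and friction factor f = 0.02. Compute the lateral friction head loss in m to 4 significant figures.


Approach: apply Darcy-Weisbach with the multiple-outlet F-factor, Q = n*q/(3600*1000) m^3/s; v = Q/A; hf = F*f*(L/D)*(v^2/(2g)).
Q = 50*2.663/(3600*1000) = 3.69861e-05 m^3/s
A = pi*(18.13e-3/2)^2 = 2.58158e-04 m^2, so v = Q/A = 0.143269 m/s
hf = 0.353*0.02*(146/0.01813)*(0.143269^2/(2*9.81)) = 0.05948 m
Therefore the lateral friction head loss = 0.05948 m.


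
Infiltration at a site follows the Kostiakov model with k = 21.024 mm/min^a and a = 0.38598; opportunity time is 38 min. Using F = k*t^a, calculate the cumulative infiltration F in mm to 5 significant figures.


F = 21.024 * 38^0.38598 = 85.601 mm
Therefore the cumulative infiltration F = 85.601 mm.


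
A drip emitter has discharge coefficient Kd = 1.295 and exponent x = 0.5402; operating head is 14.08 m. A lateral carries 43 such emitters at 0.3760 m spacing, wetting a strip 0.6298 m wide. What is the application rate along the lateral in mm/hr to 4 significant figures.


Approach: apply the emitter equation with a lateral mass balance, q = Kd*h^x; Q = n*q; rate = Q/(n*spacing*width).
Step 1 — single emitter flow (q = Kd*h^x):
  q = 1.295 * 14.08^0.5402 = 5.40437 L/hr
Step 2 — total lateral flow: Q = 43 * 5.40437 = 232.388 L/hr
Step 3 — wetted area: A = 43 * 0.3760 * 0.6298 = 10.1826 m^2
Step 4 — application rate: Q/A = 232.388/10.1826 = 22.82 mm/hr
Therefore the application rate along the lateral = 22.82 mm/hr.


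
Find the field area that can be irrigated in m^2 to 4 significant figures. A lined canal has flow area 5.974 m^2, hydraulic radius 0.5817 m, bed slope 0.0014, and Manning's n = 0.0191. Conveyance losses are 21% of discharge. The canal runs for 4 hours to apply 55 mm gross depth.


Approach: apply Manning's equation with a conveyance and depth budget, Q = (1/n)*A*R^(2/3)*S^(1/2); Q_field = Q*(1-loss); Area = Q_field*t/(d/1000).
Step 1 — canal discharge (Manning's equation):
  Q = (1/0.0191) * 5.974 * 0.5817^(2/3) * 0.0014^(1/2) = 8.15509 m^3/s
Step 2 — delivered flow: Q_field = 8.15509*(1 - 21/100) = 6.44252 m^3/s
Step 3 — volume delivered: V = 6.44252 * 4*3600 = 92772.3 m^3
Step 4 — area served: A = V / (depth/1000) = 92772.3 / 0.055 = 1687000 m^2
Therefore the field area that can be irrigated = 1687000 m^2.


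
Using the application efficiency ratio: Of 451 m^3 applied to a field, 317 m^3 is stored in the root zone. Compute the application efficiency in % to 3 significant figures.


Approach: apply the application efficiency ratio, Ea = (stored/applied)*100.
Ea = (317/451)*100 = 70.3 %
Therefore the application efficiency = 70.3 %.


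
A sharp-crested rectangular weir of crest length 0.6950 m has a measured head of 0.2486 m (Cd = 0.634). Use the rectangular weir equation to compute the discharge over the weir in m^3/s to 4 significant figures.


Approach: apply the rectangular weir equation, Q = (2/3)*Cd*L*sqrt(2g)*H^1.5.
Q = (2/3)*0.634*0.6950*sqrt(2*9.81)*0.2486^1.5 = 0.1613 m^3/s
Therefore the discharge over the weir = 0.1613 m^3/s.


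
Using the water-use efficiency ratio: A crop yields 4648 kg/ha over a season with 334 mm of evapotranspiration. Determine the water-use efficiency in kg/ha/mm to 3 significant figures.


Approach: apply the water-use efficiency ratio, WUE = yield/ET.
WUE = 4648 / 334 = 13.9 kg/ha/mm
Therefore the water-use efficiency = 13.9 kg/ha/mm.


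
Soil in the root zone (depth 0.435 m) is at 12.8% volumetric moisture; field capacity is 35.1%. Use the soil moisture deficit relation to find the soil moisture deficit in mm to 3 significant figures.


Approach: apply the soil moisture deficit relation, SMD = (FC - theta)/100 * depth * 1000.
SMD = (35.1 - 12.8)/100 * 0.435 * 1000 = 97.0 mm
Therefore the soil moisture deficit = 97.0 mm.


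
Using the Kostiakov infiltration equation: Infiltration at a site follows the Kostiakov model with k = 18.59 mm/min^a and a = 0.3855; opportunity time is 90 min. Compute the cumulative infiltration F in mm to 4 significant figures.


Approach: apply the Kostiakov infiltration equation, F = k*t^a.
F = 18.59 * 90^0.3855 = 105.4 mm
Therefore the cumulative infiltration F = 105.4 mm.


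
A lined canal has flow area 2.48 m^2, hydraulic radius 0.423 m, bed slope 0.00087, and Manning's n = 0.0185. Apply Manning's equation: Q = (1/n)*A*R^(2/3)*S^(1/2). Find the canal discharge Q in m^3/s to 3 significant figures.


Q = (1/0.0185) * 2.48 * 0.423^(2/3) * 0.00087^(1/2) = 2.23 m^3/s
Therefore the canal discharge Q = 2.23 m^3/s.


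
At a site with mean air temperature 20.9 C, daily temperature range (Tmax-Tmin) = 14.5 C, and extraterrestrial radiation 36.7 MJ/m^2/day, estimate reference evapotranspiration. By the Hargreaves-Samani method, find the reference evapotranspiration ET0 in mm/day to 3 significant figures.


Approach: apply the Hargreaves-Samani method, ET0 = 0.0023*(Tmean+17.8)*sqrt(Tmax-Tmin)*0.408*Ra.
ET0 = 0.0023*(20.9+17.8)*sqrt(14.5)*0.408*36.7 = 5.08 mm/day
Therefore the reference evapotranspiration ET0 = 5.08 mm/day.


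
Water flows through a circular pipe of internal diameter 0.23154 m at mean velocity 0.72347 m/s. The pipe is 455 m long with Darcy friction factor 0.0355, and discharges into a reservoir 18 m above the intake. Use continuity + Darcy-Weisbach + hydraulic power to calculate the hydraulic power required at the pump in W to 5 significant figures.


Approach: apply continuity + Darcy-Weisbach + hydraulic power, Q = A*v; hf = f*(L/D)*(v^2/(2g)); H = static + hf; P = rho*g*Q*H.
Step 1 — flow rate (continuity, Q = A*v):
  A = pi*(0.23154/2)^2 = 0.04210580 m^2
  Q = 0.04210580 * 0.72347 = 0.03046228 m^3/s
Step 2 — friction head loss (Darcy-Weisbach):
  hf = 0.0355 * (455/0.23154) * (0.72347^2 / (2*9.81))
  hf = 1.861040 m
Step 3 — total head: H = 18 + 1.861040 = 19.86104 m
Step 4 — hydraulic power (P = rho*g*Q*H):
  P = 1000 * 9.81 * 0.03046228 * 19.86104 = 5935.2 W
Therefore the hydraulic power required at the pump = 5935.2 W.


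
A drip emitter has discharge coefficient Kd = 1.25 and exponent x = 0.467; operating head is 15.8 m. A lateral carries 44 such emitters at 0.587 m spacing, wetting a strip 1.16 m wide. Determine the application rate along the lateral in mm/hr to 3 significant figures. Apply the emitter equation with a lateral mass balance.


Approach: apply the emitter equation with a lateral mass balance, q = Kd*h^x; Q = n*q; rate = Q/(n*spacing*width).
Step 1 — single emitter flow (q = Kd*h^x):
  q = 1.25 * 15.8^0.467 = 4.5361 L/hr
Step 2 — total lateral flow: Q = 44 * 4.5361 = 199.59 L/hr
Step 3 — wetted area: A = 44 * 0.587 * 1.16 = 29.960 m^2
Step 4 — application rate: Q/A = 199.59/29.960 = 6.66 mm/hr
Therefore the application rate along the lateral = 6.66 mm/hr.


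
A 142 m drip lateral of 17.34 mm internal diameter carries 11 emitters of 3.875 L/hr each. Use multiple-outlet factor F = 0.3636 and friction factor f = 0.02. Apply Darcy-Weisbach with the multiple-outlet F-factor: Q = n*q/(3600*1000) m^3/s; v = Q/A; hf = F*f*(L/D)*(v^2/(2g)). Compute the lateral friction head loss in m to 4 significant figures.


Q = 11*3.875/(3600*1000) = 1.18403e-05 m^3/s
A = pi*(17.34e-3/2)^2 = 2.36150e-04 m^2, so v = Q/A = 0.0501388 m/s
hf = 0.3636*0.02*(142/0.01734)*(0.0501388^2/(2*9.81)) = 0.007630 m
Therefore the lateral friction head loss = 0.007630 m.


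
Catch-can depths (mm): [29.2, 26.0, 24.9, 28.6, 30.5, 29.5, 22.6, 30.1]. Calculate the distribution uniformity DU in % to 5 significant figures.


Approach: apply the low-quarter distribution uniformity, DU = (mean of lowest quarter of readings / overall mean)*100.
sorted lowest 2 of 8: [22.6, 24.9] -> mean = 23.75000 mm
overall mean = 27.67500 mm
DU = (23.75000/27.67500)*100 = 85.818 %
Therefore the distribution uniformity DU = 85.818 %.


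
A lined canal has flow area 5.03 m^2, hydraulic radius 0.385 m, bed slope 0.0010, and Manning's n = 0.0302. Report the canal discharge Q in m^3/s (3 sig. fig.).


Approach: apply Manning's equation, Q = (1/n)*A*R^(2/3)*S^(1/2).
Q = (1/0.0302) * 5.03 * 0.385^(2/3) * 0.0010^(1/2) = 2.79 m^3/s
Therefore the canal discharge Q = 2.79 m^3/s.


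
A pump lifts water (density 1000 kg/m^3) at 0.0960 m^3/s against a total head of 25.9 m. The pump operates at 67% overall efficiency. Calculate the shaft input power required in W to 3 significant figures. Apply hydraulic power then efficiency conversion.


Approach: apply hydraulic power then efficiency conversion, P = rho*g*Q*H; P_in = P/eta.
Step 1 — hydraulic power (P = rho*g*Q*H):
  P = 1000 * 9.81 * 0.0960 * 25.9 = 24392 W
Step 2 — input power: P_in = P/eta = 24392 / 0.67 = 36400 W
Therefore the shaft input power required = 36400 W.


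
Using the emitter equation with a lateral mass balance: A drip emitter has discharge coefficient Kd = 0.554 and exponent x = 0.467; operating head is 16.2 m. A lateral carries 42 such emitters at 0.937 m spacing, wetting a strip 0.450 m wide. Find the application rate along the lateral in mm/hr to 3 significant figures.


Approach: apply the emitter equation with a lateral mass balance, q = Kd*h^x; Q = n*q; rate = Q/(n*spacing*width).
Step 1 — single emitter flow (q = Kd*h^x):
  q = 0.554 * 16.2^0.467 = 2.0340 L/hr
Step 2 — total lateral flow: Q = 42 * 2.0340 = 85.428 L/hr
Step 3 — wetted area: A = 42 * 0.937 * 0.450 = 17.709 m^2
Step 4 — application rate: Q/A = 85.428/17.709 = 4.82 mm/hr
Therefore the application rate along the lateral = 4.82 mm/hr.


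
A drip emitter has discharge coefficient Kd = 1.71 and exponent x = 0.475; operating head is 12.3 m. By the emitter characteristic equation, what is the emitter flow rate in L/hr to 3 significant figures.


Approach: apply the emitter characteristic equation, q = Kd * h^x.
q = 1.71 * 12.3^0.475 = 5.63 L/hr
Therefore the emitter flow rate = 5.63 L/hr.


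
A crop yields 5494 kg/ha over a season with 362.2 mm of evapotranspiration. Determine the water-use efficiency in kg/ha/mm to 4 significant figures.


Approach: apply the water-use efficiency ratio, WUE = yield/ET.
WUE = 5494 / 362.2 = 15.17 kg/ha/mm
Therefore the water-use efficiency = 15.17 kg/ha/mm.


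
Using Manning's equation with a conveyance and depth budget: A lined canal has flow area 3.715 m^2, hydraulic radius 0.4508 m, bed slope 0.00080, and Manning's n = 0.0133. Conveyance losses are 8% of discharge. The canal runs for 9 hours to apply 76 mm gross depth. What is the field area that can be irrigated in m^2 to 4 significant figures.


Approach: apply Manning's equation with a conveyance and depth budget, Q = (1/n)*A*R^(2/3)*S^(1/2); Q_field = Q*(1-loss); Area = Q_field*t/(d/1000).
Step 1 — canal discharge (Manning's equation):
  Q = (1/0.0133) * 3.715 * 0.4508^(2/3) * 0.00080^(1/2) = 4.64488 m^3/s
Step 2 — delivered flow: Q_field = 4.64488*(1 - 8/100) = 4.27329 m^3/s
Step 3 — volume delivered: V = 4.27329 * 9*3600 = 138455 m^3
Step 4 — area served: A = V / (depth/1000) = 138455 / 0.076 = 1822000 m^2
Therefore the field area that can be irrigated = 1822000 m^2.


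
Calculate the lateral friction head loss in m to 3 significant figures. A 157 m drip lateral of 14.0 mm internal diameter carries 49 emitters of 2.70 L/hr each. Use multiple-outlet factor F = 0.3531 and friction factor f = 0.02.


Approach: apply Darcy-Weisbach with the multiple-outlet F-factor, Q = n*q/(3600*1000) m^3/s; v = Q/A; hf = F*f*(L/D)*(v^2/(2g)).
Q = 49*2.70/(3600*1000) = 3.6750e-05 m^3/s
A = pi*(14.0e-3/2)^2 = 1.5394e-04 m^2, so v = Q/A = 0.23873 m/s
hf = 0.3531*0.02*(157/0.0140)*(0.23873^2/(2*9.81)) = 0.230 m
Therefore the lateral friction head loss = 0.230 m.


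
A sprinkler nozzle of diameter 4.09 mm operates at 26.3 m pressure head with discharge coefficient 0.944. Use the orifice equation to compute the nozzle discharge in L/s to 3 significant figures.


Approach: apply the orifice equation, Q = Cd*A*sqrt(2*g*h), A = pi*(d/2)^2.
A = pi*(4.09e-3/2)^2 = 1.3138e-05 m^2
Q = 0.944 * 1.3138e-05 * sqrt(2*9.81*26.3) * 1000 = 0.282 L/s
Therefore the nozzle discharge = 0.282 L/s.


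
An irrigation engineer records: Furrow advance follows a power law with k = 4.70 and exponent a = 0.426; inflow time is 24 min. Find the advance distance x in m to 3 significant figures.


Approach: apply the power-law advance function, x = k*t^a.
x = 4.70 * 24^0.426 = 18.2 m
Therefore the advance distance x = 18.2 m.


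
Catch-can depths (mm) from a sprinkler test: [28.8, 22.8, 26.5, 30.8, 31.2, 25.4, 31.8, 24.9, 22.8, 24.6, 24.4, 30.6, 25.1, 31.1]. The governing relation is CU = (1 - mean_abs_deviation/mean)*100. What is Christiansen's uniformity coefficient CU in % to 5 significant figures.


mean = 27.20000 mm
mean |d_i - mean| = 3.014286 mm
CU = (1 - 3.014286/27.20000)*100 = 88.918 %
Therefore Christiansen's uniformity coefficient CU = 88.918 %.


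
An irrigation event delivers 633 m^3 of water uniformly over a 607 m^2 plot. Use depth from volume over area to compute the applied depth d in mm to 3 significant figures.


Approach: apply depth from volume over area, d = (V/A)*1000.
d = (633 / 607) * 1000 = 1040 mm
Therefore the applied depth d = 1040 mm.


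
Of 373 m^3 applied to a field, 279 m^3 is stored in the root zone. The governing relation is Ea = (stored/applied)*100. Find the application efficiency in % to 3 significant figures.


Ea = (279/373)*100 = 74.8 %
Therefore the application efficiency = 74.8 %.


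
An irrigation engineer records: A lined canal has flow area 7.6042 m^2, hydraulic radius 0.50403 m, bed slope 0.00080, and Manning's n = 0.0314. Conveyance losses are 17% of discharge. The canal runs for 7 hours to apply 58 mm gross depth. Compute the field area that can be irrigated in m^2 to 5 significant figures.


Approach: apply Manning's equation with a conveyance and depth budget, Q = (1/n)*A*R^(2/3)*S^(1/2); Q_field = Q*(1-loss); Area = Q_field*t/(d/1000).
Step 1 — canal discharge (Manning's equation):
  Q = (1/0.0314) * 7.6042 * 0.50403^(2/3) * 0.00080^(1/2) = 4.338169 m^3/s
Step 2 — delivered flow: Q_field = 4.338169*(1 - 17/100) = 3.600680 m^3/s
Step 3 — volume delivered: V = 3.600680 * 7*3600 = 90737.14 m^3
Step 4 — area served: A = V / (depth/1000) = 90737.14 / 0.058 = 1564400 m^2
Therefore the field area that can be irrigated = 1564400 m^2.


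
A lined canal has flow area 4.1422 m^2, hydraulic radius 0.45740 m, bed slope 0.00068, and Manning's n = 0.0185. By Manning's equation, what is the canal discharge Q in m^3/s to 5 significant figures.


Approach: apply Manning's equation, Q = (1/n)*A*R^(2/3)*S^(1/2).
Q = (1/0.0185) * 4.1422 * 0.45740^(2/3) * 0.00068^(1/2) = 3.4661 m^3/s
Therefore the canal discharge Q = 3.4661 m^3/s.


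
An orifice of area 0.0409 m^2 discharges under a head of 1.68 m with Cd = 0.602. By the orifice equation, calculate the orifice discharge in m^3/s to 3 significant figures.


Approach: apply the orifice equation, Q = Cd*A*sqrt(2*g*h).
Q = 0.602 * 0.0409 * sqrt(2*9.81*1.68) = 0.141 m^3/s
Therefore the orifice discharge = 0.141 m^3/s.


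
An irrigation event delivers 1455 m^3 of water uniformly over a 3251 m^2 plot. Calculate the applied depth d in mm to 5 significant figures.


Approach: apply depth from volume over area, d = (V/A)*1000.
d = (1455 / 3251) * 1000 = 447.55 mm
Therefore the applied depth d = 447.55 mm.


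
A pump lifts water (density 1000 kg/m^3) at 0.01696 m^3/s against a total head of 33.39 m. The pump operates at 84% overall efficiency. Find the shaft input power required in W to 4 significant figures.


Approach: apply hydraulic power then efficiency conversion, P = rho*g*Q*H; P_in = P/eta.
Step 1 — hydraulic power (P = rho*g*Q*H):
  P = 1000 * 9.81 * 0.01696 * 33.39 = 5555.35 W
Step 2 — input power: P_in = P/eta = 5555.35 / 0.84 = 6614 W
Therefore the shaft input power required = 6614 W.


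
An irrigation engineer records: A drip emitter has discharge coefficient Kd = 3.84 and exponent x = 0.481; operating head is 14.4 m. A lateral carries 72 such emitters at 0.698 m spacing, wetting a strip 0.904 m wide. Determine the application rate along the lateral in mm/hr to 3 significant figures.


Approach: apply the emitter equation with a lateral mass balance, q = Kd*h^x; Q = n*q; rate = Q/(n*spacing*width).
Step 1 — single emitter flow (q = Kd*h^x):
  q = 3.84 * 14.4^0.481 = 13.852 L/hr
Step 2 — total lateral flow: Q = 72 * 13.852 = 997.32 L/hr
Step 3 — wetted area: A = 72 * 0.698 * 0.904 = 45.431 m^2
Step 4 — application rate: Q/A = 997.32/45.431 = 22.0 mm/hr
Therefore the application rate along the lateral = 22.0 mm/hr.


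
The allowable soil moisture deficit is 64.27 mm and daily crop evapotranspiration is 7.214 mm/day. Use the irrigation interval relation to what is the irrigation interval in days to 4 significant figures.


Approach: apply the irrigation interval relation, interval = SMD / ETc.
interval = 64.27 / 7.214 = 8.909 days
Therefore the irrigation interval = 8.909 days.


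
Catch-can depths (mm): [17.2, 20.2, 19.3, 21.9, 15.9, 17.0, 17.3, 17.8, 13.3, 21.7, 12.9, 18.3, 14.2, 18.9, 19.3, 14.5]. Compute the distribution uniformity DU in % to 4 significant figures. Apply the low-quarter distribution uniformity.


Approach: apply the low-quarter distribution uniformity, DU = (mean of lowest quarter of readings / overall mean)*100.
sorted lowest 4 of 16: [12.9, 13.3, 14.2, 14.5] -> mean = 13.7250 mm
overall mean = 17.4812 mm
DU = (13.7250/17.4812)*100 = 78.51 %
Therefore the distribution uniformity DU = 78.51 %.


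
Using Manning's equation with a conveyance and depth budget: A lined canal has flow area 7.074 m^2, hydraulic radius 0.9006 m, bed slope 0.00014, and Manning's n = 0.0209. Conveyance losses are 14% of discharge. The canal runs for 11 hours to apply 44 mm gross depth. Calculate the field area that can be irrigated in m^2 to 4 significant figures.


Approach: apply Manning's equation with a conveyance and depth budget, Q = (1/n)*A*R^(2/3)*S^(1/2); Q_field = Q*(1-loss); Area = Q_field*t/(d/1000).
Step 1 — canal discharge (Manning's equation):
  Q = (1/0.0209) * 7.074 * 0.9006^(2/3) * 0.00014^(1/2) = 3.73483 m^3/s
Step 2 — delivered flow: Q_field = 3.73483*(1 - 14/100) = 3.21195 m^3/s
Step 3 — volume delivered: V = 3.21195 * 11*3600 = 127193 m^3
Step 4 — area served: A = V / (depth/1000) = 127193 / 0.044 = 2891000 m^2
Therefore the field area that can be irrigated = 2891000 m^2.


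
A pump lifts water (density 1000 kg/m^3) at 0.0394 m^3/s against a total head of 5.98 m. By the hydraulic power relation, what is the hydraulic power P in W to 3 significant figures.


Approach: apply the hydraulic power relation, P = rho*g*Q*H.
P = 1000 * 9.81 * 0.0394 * 5.98 = 2310 W
Therefore the hydraulic power P = 2310 W.


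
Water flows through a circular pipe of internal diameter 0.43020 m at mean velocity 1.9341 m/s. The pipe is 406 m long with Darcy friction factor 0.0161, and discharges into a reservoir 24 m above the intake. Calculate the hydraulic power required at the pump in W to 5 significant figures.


Approach: apply continuity + Darcy-Weisbach + hydraulic power, Q = A*v; hf = f*(L/D)*(v^2/(2g)); H = static + hf; P = rho*g*Q*H.
Step 1 — flow rate (continuity, Q = A*v):
  A = pi*(0.43020/2)^2 = 0.1453552 m^2
  Q = 0.1453552 * 1.9341 = 0.2811316 m^3/s
Step 2 — friction head loss (Darcy-Weisbach):
  hf = 0.0161 * (406/0.43020) * (1.9341^2 / (2*9.81))
  hf = 2.896946 m
Step 3 — total head: H = 24 + 2.896946 = 26.89695 m
Step 4 — hydraulic power (P = rho*g*Q*H):
  P = 1000 * 9.81 * 0.2811316 * 26.89695 = 74179 W
Therefore the hydraulic power required at the pump = 74179 W.


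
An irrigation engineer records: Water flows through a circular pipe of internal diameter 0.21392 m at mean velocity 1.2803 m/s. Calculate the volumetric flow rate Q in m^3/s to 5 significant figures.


Approach: apply the continuity equation for pipe flow, Q = A * v with A = pi*(D/2)^2.
A = pi*(0.21392/2)^2 = 0.03594121 m^2
Q = 0.03594121 * 1.2803 = 0.046016 m^3/s
Therefore the volumetric flow rate Q = 0.046016 m^3/s.


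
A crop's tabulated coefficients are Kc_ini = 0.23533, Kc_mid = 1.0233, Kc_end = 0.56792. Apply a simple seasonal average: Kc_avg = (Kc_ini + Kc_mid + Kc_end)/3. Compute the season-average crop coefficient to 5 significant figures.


Kc_avg = (0.23533 + 1.0233 + 0.56792)/3 = 0.60885
Therefore the season-average crop coefficient = 0.60885.


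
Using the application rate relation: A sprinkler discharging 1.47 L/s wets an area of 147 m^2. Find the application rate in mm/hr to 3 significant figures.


Approach: apply the application rate relation, rate = (Q/A)*3600.
rate = (1.47 / 147) * 3600 = 36.0 mm/hr
Therefore the application rate = 36.0 mm/hr.


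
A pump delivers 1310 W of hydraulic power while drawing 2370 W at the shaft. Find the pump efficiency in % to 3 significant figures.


Approach: apply the efficiency ratio, eta = (P_out/P_in)*100.
eta = (1310 / 2370) * 100 = 55.3 %
Therefore the pump efficiency = 55.3 %.


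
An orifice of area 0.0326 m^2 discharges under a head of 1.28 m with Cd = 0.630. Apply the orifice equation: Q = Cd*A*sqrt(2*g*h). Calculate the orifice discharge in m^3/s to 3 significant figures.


Q = 0.630 * 0.0326 * sqrt(2*9.81*1.28) = 0.103 m^3/s
Therefore the orifice discharge = 0.103 m^3/s.


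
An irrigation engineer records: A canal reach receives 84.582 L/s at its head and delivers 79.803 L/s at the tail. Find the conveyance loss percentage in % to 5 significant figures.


Approach: apply the conveyance loss ratio, loss% = ((Q_head - Q_tail)/Q_head)*100.
loss = ((84.582 - 79.803)/84.582)*100 = 5.6501 %
Therefore the conveyance loss percentage = 5.6501 %.


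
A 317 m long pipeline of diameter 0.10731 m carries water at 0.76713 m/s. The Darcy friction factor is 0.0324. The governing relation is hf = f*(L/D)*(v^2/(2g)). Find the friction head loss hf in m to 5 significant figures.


hf = 0.0324 * (317/0.10731) * (0.76713^2 / (2*9.81))
hf = 2.8708 m
Therefore the friction head loss hf = 2.8708 m.


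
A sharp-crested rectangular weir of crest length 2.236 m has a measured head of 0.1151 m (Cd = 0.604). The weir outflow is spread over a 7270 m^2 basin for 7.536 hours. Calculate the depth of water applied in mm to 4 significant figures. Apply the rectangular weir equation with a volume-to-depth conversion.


Approach: apply the rectangular weir equation with a volume-to-depth conversion, Q = (2/3)*Cd*L*sqrt(2g)*H^1.5; d = Q*t/A * 1000.
Step 1 — weir discharge:
  Q = (2/3)*0.604*2.236*sqrt(2*9.81)*0.1151^1.5 = 0.155733 m^3/s
Step 2 — volume: V = 0.155733 * 7.536*3600 = 4224.97 m^3
Step 3 — depth: d = V/A * 1000 = 4224.97/7270 * 1000 = 581.2 mm
Therefore the depth of water applied = 581.2 mm.


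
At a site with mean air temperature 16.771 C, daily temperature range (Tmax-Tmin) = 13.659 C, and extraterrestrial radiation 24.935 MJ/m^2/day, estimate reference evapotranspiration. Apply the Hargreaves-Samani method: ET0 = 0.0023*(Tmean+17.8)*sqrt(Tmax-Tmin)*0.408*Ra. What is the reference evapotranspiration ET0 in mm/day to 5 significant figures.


ET0 = 0.0023*(16.771+17.8)*sqrt(13.659)*0.408*24.935 = 2.9896 mm/day
Therefore the reference evapotranspiration ET0 = 2.9896 mm/day.


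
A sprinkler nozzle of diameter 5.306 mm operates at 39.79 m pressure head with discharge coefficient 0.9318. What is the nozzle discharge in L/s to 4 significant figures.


Approach: apply the orifice equation, Q = Cd*A*sqrt(2*g*h), A = pi*(d/2)^2.
A = pi*(5.306e-3/2)^2 = 2.21118e-05 m^2
Q = 0.9318 * 2.21118e-05 * sqrt(2*9.81*39.79) * 1000 = 0.5757 L/s
Therefore the nozzle discharge = 0.5757 L/s.


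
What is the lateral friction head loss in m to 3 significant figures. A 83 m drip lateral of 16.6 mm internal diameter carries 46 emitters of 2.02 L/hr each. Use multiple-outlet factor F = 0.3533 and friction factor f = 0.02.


Approach: apply Darcy-Weisbach with the multiple-outlet F-factor, Q = n*q/(3600*1000) m^3/s; v = Q/A; hf = F*f*(L/D)*(v^2/(2g)).
Q = 46*2.02/(3600*1000) = 2.5811e-05 m^3/s
A = pi*(16.6e-3/2)^2 = 2.1642e-04 m^2, so v = Q/A = 0.11926 m/s
hf = 0.3533*0.02*(83/0.0166)*(0.11926^2/(2*9.81)) = 0.0256 m
Therefore the lateral friction head loss = 0.0256 m.


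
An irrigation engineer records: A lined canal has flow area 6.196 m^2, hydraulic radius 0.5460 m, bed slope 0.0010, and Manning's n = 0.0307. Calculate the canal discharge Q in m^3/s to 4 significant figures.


Approach: apply Manning's equation, Q = (1/n)*A*R^(2/3)*S^(1/2).
Q = (1/0.0307) * 6.196 * 0.5460^(2/3) * 0.0010^(1/2) = 4.264 m^3/s
Therefore the canal discharge Q = 4.264 m^3/s.


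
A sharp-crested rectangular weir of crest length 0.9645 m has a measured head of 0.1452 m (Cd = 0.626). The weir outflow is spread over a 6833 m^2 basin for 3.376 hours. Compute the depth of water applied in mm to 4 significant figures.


Approach: apply the rectangular weir equation with a volume-to-depth conversion, Q = (2/3)*Cd*L*sqrt(2g)*H^1.5; d = Q*t/A * 1000.
Step 1 — weir discharge:
  Q = (2/3)*0.626*0.9645*sqrt(2*9.81)*0.1452^1.5 = 0.0986472 m^3/s
Step 2 — volume: V = 0.0986472 * 3.376*3600 = 1198.92 m^3
Step 3 — depth: d = V/A * 1000 = 1198.92/6833 * 1000 = 175.5 mm
Therefore the depth of water applied = 175.5 mm.


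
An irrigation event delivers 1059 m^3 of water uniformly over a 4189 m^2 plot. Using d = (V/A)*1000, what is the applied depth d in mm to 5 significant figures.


d = (1059 / 4189) * 1000 = 252.80 mm
Therefore the applied depth d = 252.80 mm.


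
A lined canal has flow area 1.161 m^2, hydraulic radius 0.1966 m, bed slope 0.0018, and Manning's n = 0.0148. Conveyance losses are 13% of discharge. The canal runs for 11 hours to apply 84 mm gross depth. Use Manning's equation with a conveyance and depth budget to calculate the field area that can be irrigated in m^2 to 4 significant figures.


Approach: apply Manning's equation with a conveyance and depth budget, Q = (1/n)*A*R^(2/3)*S^(1/2); Q_field = Q*(1-loss); Area = Q_field*t/(d/1000).
Step 1 — canal discharge (Manning's equation):
  Q = (1/0.0148) * 1.161 * 0.1966^(2/3) * 0.0018^(1/2) = 1.12528 m^3/s
Step 2 — delivered flow: Q_field = 1.12528*(1 - 13/100) = 0.978998 m^3/s
Step 3 — volume delivered: V = 0.978998 * 11*3600 = 38768.3 m^3
Step 4 — area served: A = V / (depth/1000) = 38768.3 / 0.084 = 461500 m^2
Therefore the field area that can be irrigated = 461500 m^2.


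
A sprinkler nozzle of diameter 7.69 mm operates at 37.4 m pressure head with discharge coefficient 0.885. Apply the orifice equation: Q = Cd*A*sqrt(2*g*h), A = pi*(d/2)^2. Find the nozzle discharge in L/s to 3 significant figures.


A = pi*(7.69e-3/2)^2 = 4.6445e-05 m^2
Q = 0.885 * 4.6445e-05 * sqrt(2*9.81*37.4) * 1000 = 1.11 L/s
Therefore the nozzle discharge = 1.11 L/s.


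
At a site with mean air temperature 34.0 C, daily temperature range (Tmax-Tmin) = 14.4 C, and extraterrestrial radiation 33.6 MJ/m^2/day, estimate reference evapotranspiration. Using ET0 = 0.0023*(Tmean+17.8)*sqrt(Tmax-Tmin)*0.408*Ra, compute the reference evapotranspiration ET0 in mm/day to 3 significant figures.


ET0 = 0.0023*(34.0+17.8)*sqrt(14.4)*0.408*33.6 = 6.20 mm/day
Therefore the reference evapotranspiration ET0 = 6.20 mm/day.


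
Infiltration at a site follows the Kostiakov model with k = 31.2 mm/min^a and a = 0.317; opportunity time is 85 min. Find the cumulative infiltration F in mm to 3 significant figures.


Approach: apply the Kostiakov infiltration equation, F = k*t^a.
F = 31.2 * 85^0.317 = 128 mm
Therefore the cumulative infiltration F = 128 mm.


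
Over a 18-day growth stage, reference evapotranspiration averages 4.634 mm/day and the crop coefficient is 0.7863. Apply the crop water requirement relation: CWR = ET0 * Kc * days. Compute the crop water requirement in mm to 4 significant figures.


CWR = 4.634 * 0.7863 * 18 = 65.59 mm
Therefore the crop water requirement = 65.59 mm.


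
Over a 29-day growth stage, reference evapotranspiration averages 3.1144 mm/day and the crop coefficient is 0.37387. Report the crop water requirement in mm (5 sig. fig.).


Approach: apply the crop water requirement relation, CWR = ET0 * Kc * days.
CWR = 3.1144 * 0.37387 * 29 = 33.767 mm
Therefore the crop water requirement = 33.767 mm.


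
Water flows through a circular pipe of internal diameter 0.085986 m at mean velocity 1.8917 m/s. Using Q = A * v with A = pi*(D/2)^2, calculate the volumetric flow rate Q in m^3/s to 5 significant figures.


A = pi*(0.085986/2)^2 = 0.005806914 m^2
Q = 0.005806914 * 1.8917 = 0.010985 m^3/s
Therefore the volumetric flow rate Q = 0.010985 m^3/s.


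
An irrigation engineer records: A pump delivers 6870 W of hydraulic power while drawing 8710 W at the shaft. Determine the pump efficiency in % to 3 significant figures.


Approach: apply the efficiency ratio, eta = (P_out/P_in)*100.
eta = (6870 / 8710) * 100 = 78.9 %
Therefore the pump efficiency = 78.9 %.


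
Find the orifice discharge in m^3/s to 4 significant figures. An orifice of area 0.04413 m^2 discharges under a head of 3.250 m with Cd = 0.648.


Approach: apply the orifice equation, Q = Cd*A*sqrt(2*g*h).
Q = 0.648 * 0.04413 * sqrt(2*9.81*3.250) = 0.2283 m^3/s
Therefore the orifice discharge = 0.2283 m^3/s.


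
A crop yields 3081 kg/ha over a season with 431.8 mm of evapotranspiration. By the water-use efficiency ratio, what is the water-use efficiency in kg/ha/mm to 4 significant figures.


Approach: apply the water-use efficiency ratio, WUE = yield/ET.
WUE = 3081 / 431.8 = 7.135 kg/ha/mm
Therefore the water-use efficiency = 7.135 kg/ha/mm.


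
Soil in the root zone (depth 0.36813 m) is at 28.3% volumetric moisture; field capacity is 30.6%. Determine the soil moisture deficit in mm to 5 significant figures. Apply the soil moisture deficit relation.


Approach: apply the soil moisture deficit relation, SMD = (FC - theta)/100 * depth * 1000.
SMD = (30.6 - 28.3)/100 * 0.36813 * 1000 = 8.4670 mm
Therefore the soil moisture deficit = 8.4670 mm.


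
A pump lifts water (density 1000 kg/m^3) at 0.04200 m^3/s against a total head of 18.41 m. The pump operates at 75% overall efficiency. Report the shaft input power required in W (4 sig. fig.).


Approach: apply hydraulic power then efficiency conversion, P = rho*g*Q*H; P_in = P/eta.
Step 1 — hydraulic power (P = rho*g*Q*H):
  P = 1000 * 9.81 * 0.04200 * 18.41 = 7585.29 W
Step 2 — input power: P_in = P/eta = 7585.29 / 0.75 = 10110 W
Therefore the shaft input power required = 10110 W.


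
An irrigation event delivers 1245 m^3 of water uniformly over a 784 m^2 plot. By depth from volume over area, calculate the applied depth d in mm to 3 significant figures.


Approach: apply depth from volume over area, d = (V/A)*1000.
d = (1245 / 784) * 1000 = 1590 mm
Therefore the applied depth d = 1590 mm.


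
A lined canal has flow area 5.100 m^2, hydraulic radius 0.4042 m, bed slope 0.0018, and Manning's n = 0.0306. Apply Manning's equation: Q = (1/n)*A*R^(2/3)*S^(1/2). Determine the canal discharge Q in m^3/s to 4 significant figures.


Q = (1/0.0306) * 5.100 * 0.4042^(2/3) * 0.0018^(1/2) = 3.866 m^3/s
Therefore the canal discharge Q = 3.866 m^3/s.


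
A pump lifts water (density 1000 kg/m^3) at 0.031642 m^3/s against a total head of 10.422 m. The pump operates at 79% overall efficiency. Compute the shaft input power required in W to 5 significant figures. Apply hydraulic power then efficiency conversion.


Approach: apply hydraulic power then efficiency conversion, P = rho*g*Q*H; P_in = P/eta.
Step 1 — hydraulic power (P = rho*g*Q*H):
  P = 1000 * 9.81 * 0.031642 * 10.422 = 3235.072 W
Step 2 — input power: P_in = P/eta = 3235.072 / 0.79 = 4095.0 W
Therefore the shaft input power required = 4095.0 W.


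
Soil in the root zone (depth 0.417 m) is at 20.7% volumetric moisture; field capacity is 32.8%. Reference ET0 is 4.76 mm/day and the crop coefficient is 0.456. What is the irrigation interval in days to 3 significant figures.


Approach: apply soil-water budget scheduling, SMD = (FC-theta)/100*depth*1000; ETc = ET0*Kc; interval = SMD/ETc.
Step 1 — soil moisture deficit:
  SMD = (32.8 - 20.7)/100 * 0.417 * 1000 = 50.457 mm
Step 2 — daily crop ET (ETc = ET0*Kc):
  ETc = 4.76 * 0.456 = 2.1706 mm/day
Step 3 — irrigation interval (SMD/ETc):
  interval = 50.457 / 2.1706 = 23.2 days
Therefore the irrigation interval = 23.2 days.


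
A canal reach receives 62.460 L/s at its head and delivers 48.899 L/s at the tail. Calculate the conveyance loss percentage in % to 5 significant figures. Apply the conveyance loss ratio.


Approach: apply the conveyance loss ratio, loss% = ((Q_head - Q_tail)/Q_head)*100.
loss = ((62.460 - 48.899)/62.460)*100 = 21.711 %
Therefore the conveyance loss percentage = 21.711 %.


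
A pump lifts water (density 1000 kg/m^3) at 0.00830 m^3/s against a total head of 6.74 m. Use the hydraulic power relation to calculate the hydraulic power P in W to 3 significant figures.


Approach: apply the hydraulic power relation, P = rho*g*Q*H.
P = 1000 * 9.81 * 0.00830 * 6.74 = 549 W
Therefore the hydraulic power P = 549 W.


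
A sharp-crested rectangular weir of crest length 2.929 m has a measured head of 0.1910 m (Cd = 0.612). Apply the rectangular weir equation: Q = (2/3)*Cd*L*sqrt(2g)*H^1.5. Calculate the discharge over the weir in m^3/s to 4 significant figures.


Q = (2/3)*0.612*2.929*sqrt(2*9.81)*0.1910^1.5 = 0.4419 m^3/s
Therefore the discharge over the weir = 0.4419 m^3/s.


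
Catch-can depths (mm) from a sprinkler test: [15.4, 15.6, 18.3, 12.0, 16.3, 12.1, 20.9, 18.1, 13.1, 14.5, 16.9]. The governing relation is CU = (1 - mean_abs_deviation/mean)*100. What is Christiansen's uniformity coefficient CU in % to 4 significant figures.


mean = 15.7455 mm
mean |d_i - mean| = 2.14050 mm
CU = (1 - 2.14050/15.7455)*100 = 86.41 %
Therefore Christiansen's uniformity coefficient CU = 86.41 %.


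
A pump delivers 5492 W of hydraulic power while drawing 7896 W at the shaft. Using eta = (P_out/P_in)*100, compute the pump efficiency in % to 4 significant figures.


eta = (5492 / 7896) * 100 = 69.55 %
Therefore the pump efficiency = 69.55 %.


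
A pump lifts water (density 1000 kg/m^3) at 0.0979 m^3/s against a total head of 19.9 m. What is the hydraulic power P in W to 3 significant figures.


Approach: apply the hydraulic power relation, P = rho*g*Q*H.
P = 1000 * 9.81 * 0.0979 * 19.9 = 19100 W
Therefore the hydraulic power P = 19100 W.


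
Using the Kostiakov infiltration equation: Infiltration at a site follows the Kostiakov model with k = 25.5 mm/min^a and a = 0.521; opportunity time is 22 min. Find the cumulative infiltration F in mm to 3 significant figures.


Approach: apply the Kostiakov infiltration equation, F = k*t^a.
F = 25.5 * 22^0.521 = 128 mm
Therefore the cumulative infiltration F = 128 mm.
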